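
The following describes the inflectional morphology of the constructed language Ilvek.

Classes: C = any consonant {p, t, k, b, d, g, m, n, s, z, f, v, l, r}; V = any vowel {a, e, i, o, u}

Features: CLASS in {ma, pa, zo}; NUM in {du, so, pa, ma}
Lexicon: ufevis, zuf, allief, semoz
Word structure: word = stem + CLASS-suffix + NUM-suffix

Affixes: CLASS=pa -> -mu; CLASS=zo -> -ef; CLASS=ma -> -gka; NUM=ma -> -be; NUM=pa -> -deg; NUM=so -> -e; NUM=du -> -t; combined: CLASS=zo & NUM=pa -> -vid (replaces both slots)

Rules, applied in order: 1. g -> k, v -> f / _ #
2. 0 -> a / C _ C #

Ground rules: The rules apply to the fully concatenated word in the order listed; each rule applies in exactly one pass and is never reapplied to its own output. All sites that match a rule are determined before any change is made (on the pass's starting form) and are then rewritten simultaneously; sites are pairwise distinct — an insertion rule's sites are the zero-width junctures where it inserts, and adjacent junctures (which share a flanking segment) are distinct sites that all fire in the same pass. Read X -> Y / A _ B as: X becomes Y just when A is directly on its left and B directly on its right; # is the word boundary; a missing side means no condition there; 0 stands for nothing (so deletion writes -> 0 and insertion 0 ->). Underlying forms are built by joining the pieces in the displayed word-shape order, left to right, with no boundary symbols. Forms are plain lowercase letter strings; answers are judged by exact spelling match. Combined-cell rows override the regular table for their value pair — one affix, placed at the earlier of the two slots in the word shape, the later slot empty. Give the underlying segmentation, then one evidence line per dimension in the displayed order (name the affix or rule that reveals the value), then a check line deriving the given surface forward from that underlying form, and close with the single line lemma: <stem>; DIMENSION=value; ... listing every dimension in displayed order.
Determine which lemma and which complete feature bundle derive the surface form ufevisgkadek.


underlying: ufevis-gka-deg
CLASS=ma - signalled by the affix -gka
NUM=pa - signalled by the affix -deg
check: ufevisgkadeg -> ufevisgkadek -> ufevisgkadek
lemma: ufevis; CLASS=ma; NUM=pa


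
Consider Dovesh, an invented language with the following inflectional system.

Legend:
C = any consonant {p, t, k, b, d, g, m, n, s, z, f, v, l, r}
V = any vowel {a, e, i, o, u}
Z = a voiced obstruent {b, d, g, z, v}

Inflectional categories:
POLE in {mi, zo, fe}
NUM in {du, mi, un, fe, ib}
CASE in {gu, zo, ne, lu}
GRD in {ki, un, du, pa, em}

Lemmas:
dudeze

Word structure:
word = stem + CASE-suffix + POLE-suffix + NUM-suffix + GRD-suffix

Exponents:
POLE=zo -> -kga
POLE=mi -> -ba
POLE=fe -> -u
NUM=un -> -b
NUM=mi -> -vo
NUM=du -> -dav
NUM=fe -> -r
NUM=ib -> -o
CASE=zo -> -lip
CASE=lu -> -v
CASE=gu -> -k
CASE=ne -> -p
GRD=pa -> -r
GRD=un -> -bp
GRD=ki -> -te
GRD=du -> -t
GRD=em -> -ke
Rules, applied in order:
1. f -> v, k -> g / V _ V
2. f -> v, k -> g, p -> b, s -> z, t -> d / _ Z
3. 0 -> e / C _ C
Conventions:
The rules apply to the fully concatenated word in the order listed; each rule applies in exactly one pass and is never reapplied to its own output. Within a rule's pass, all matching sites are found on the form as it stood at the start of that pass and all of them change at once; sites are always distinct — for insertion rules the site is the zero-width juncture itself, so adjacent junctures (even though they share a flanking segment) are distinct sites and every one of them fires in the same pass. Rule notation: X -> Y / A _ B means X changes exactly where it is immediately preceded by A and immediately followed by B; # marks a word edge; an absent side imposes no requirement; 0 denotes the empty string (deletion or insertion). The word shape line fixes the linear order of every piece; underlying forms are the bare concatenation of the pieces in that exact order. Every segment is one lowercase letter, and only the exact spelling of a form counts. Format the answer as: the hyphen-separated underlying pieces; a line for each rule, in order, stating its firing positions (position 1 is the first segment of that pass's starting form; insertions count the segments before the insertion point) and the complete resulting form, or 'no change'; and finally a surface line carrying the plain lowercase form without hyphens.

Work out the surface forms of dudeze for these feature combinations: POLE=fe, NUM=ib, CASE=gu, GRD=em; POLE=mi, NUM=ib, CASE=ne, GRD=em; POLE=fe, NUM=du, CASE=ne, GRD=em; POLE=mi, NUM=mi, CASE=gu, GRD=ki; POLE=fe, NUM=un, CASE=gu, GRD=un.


cell POLE=fe, NUM=ib, CASE=gu, GRD=em:
underlying: dudeze-k-u-o-ke
1. f -> v, k -> g / V _ V: fires at position(s) 7, 10: dudezeguoge
2. f -> v, k -> g, p -> b, s -> z, t -> d / _ Z: no change
3. 0 -> e / C _ C: no change
surface: dudezeguoge

cell POLE=mi, NUM=ib, CASE=ne, GRD=em:
underlying: dudeze-p-ba-o-ke
1. f -> v, k -> g / V _ V: fires at position(s) 11: dudezepbaoge
2. f -> v, k -> g, p -> b, s -> z, t -> d / _ Z: fires at position(s) 7: dudezebbaoge
3. 0 -> e / C _ C: inserts after position(s) 7: dudezebebaoge
surface: dudezebebaoge

cell POLE=fe, NUM=du, CASE=ne, GRD=em:
underlying: dudeze-p-u-dav-ke
1. f -> v, k -> g / V _ V: no change
2. f -> v, k -> g, p -> b, s -> z, t -> d / _ Z: no change
3. 0 -> e / C _ C: inserts after position(s) 11: dudezepudaveke
surface: dudezepudaveke

cell POLE=mi, NUM=mi, CASE=gu, GRD=ki:
underlying: dudeze-k-ba-vo-te
1. f -> v, k -> g / V _ V: no change
2. f -> v, k -> g, p -> b, s -> z, t -> d / _ Z: fires at position(s) 7: dudezegbavote
3. 0 -> e / C _ C: inserts after position(s) 7: dudezegebavote
surface: dudezegebavote

cell POLE=fe, NUM=un, CASE=gu, GRD=un:
underlying: dudeze-k-u-b-bp
1. f -> v, k -> g / V _ V: fires at position(s) 7: dudezegubbp
2. f -> v, k -> g, p -> b, s -> z, t -> d / _ Z: no change
3. 0 -> e / C _ C: inserts after position(s) 9, 10: dudezegubebep
surface: dudezegubebep


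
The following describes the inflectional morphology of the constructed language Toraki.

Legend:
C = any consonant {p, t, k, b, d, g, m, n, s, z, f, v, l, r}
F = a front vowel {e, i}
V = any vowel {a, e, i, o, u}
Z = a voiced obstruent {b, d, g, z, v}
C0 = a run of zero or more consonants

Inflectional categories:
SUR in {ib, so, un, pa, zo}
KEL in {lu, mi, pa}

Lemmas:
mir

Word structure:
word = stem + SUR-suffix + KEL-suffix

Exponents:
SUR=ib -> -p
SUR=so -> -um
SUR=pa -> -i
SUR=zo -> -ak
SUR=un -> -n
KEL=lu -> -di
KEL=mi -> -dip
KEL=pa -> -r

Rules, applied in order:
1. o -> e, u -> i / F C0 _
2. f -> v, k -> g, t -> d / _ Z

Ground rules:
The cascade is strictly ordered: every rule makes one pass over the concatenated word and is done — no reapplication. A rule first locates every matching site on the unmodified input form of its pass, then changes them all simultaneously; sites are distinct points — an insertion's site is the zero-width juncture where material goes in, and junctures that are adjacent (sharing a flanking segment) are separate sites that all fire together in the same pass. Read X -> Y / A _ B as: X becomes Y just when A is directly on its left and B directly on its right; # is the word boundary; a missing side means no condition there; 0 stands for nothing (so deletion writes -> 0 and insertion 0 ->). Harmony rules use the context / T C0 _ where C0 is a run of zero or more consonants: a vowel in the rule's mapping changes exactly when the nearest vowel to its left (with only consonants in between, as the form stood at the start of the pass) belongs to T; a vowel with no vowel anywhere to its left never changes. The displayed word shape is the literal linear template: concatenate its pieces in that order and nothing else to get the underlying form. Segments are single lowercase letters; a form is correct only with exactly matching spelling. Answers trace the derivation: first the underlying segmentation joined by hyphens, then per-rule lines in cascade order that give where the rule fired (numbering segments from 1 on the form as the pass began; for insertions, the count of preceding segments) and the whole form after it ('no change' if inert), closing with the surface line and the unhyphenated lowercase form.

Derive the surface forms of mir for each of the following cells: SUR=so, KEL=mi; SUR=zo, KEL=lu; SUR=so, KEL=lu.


cell SUR=so, KEL=mi:
underlying: mir-um-dip
1. o -> e, u -> i / F C0 _: fires at position(s) 4: mirimdip
2. f -> v, k -> g, t -> d / _ Z: no change
surface: mirimdip

cell SUR=zo, KEL=lu:
underlying: mir-ak-di
1. o -> e, u -> i / F C0 _: no change
2. f -> v, k -> g, t -> d / _ Z: fires at position(s) 5: miragdi
surface: miragdi

cell SUR=so, KEL=lu:
underlying: mir-um-di
1. o -> e, u -> i / F C0 _: fires at position(s) 4: mirimdi
2. f -> v, k -> g, t -> d / _ Z: no change
surface: mirimdi


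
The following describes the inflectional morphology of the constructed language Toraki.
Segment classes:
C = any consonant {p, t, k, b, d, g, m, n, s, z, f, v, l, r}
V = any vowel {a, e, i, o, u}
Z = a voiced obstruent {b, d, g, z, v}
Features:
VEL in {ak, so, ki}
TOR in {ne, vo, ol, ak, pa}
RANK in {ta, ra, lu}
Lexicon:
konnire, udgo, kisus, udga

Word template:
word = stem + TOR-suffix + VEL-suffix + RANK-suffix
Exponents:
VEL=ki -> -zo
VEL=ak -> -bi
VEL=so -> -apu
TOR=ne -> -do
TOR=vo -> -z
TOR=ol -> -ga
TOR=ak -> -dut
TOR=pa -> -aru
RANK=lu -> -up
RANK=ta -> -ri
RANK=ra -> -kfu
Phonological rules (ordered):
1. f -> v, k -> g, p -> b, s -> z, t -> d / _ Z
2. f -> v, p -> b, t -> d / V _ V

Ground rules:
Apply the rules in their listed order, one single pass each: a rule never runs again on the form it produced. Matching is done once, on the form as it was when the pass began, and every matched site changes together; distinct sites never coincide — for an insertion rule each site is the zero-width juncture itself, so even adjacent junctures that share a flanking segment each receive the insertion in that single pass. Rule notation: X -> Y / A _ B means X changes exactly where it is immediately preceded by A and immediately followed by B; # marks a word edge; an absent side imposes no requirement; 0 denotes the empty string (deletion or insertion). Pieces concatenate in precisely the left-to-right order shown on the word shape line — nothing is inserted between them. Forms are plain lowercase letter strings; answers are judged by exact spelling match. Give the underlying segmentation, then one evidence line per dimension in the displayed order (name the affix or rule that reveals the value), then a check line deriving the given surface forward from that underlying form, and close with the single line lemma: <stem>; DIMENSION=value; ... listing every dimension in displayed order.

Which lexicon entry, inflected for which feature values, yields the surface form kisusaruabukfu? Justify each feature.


underlying: kisus-aru-apu-kfu
VEL=so - signalled by the affix -apu
TOR=pa - signalled by the affix -aru
RANK=ra - signalled by the affix -kfu
check: kisusaruapukfu -> kisusaruapukfu -> kisusaruabukfu
lemma: kisus; VEL=so; TOR=pa; RANK=ra


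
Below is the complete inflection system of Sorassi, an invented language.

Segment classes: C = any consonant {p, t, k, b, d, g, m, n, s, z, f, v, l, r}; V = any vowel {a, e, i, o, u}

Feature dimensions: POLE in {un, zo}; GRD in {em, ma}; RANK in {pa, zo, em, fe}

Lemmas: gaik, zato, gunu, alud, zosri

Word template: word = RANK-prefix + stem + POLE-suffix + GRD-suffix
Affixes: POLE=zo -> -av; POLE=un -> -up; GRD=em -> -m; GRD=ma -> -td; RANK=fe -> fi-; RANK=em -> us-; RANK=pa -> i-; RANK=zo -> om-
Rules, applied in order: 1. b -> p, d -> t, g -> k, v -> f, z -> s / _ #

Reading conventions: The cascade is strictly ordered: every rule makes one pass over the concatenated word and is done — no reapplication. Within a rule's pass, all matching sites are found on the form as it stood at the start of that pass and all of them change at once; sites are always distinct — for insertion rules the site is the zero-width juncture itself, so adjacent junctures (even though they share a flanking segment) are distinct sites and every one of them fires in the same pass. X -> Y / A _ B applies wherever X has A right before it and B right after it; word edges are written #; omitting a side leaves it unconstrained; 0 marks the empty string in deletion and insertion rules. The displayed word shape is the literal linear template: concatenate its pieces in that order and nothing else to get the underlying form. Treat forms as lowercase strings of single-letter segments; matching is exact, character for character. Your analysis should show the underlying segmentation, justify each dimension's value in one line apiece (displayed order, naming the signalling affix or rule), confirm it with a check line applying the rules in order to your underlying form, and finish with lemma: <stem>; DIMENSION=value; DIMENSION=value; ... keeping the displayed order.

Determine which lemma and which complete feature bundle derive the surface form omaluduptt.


underlying: om-alud-up-td
POLE=un - signalled by the affix -up
GRD=ma - signalled by the affix -td
RANK=zo - signalled by the affix om-
check: omaluduptd -> omaluduptt
lemma: alud; POLE=un; GRD=ma; RANK=zo


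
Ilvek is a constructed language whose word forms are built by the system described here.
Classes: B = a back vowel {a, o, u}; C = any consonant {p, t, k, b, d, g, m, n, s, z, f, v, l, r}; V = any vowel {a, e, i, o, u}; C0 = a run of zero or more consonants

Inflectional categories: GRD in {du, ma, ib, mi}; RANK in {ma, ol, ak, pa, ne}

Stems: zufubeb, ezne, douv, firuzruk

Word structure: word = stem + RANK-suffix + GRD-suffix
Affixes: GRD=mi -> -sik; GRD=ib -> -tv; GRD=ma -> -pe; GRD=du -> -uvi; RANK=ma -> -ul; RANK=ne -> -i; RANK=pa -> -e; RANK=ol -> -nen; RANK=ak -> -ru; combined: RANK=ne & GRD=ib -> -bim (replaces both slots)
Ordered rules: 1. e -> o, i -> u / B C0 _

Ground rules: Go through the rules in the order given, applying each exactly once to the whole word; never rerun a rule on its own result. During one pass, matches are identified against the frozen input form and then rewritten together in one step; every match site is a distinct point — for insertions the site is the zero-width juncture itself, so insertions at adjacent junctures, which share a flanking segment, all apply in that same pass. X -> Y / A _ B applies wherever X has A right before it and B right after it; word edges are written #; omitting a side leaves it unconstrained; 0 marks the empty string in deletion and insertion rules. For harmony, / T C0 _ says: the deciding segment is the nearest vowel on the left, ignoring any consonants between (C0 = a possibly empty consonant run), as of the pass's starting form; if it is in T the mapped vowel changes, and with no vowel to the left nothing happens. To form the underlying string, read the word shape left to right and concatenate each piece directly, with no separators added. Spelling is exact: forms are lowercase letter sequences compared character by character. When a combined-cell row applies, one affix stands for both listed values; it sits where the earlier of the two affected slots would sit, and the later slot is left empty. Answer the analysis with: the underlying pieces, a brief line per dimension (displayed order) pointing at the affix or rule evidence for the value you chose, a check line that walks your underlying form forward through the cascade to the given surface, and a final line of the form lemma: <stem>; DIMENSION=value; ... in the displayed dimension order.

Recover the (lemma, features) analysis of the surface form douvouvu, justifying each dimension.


underlying: douv-e-uvi
GRD=du - signalled by the affix -uvi
RANK=pa - signalled by the affix -e
check: douveuvi -> douvouvu
lemma: douv; GRD=du; RANK=pa


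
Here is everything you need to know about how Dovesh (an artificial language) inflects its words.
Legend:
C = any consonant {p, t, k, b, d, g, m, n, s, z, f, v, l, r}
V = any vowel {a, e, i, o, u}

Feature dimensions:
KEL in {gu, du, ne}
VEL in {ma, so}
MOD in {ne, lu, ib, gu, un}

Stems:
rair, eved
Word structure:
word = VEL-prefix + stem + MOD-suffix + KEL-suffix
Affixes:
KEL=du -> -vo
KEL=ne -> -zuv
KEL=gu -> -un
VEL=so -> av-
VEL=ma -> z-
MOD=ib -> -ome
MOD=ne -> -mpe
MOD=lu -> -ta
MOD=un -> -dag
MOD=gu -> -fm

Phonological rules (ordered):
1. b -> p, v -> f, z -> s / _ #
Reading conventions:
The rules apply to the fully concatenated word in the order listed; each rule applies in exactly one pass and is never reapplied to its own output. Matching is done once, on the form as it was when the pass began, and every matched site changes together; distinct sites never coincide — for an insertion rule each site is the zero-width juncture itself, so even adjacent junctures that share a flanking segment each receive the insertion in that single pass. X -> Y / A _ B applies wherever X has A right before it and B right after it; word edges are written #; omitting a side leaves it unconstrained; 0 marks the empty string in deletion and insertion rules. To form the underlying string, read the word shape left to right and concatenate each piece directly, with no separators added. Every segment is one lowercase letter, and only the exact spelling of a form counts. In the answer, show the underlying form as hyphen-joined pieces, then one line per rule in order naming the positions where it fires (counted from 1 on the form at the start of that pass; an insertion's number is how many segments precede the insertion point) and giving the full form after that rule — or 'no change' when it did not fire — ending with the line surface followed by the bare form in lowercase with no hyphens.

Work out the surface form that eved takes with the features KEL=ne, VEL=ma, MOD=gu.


underlying: z-eved-fm-zuv
1. b -> p, v -> f, z -> s / _ #: fires at position(s) 10: zevedfmzuf
surface: zevedfmzuf


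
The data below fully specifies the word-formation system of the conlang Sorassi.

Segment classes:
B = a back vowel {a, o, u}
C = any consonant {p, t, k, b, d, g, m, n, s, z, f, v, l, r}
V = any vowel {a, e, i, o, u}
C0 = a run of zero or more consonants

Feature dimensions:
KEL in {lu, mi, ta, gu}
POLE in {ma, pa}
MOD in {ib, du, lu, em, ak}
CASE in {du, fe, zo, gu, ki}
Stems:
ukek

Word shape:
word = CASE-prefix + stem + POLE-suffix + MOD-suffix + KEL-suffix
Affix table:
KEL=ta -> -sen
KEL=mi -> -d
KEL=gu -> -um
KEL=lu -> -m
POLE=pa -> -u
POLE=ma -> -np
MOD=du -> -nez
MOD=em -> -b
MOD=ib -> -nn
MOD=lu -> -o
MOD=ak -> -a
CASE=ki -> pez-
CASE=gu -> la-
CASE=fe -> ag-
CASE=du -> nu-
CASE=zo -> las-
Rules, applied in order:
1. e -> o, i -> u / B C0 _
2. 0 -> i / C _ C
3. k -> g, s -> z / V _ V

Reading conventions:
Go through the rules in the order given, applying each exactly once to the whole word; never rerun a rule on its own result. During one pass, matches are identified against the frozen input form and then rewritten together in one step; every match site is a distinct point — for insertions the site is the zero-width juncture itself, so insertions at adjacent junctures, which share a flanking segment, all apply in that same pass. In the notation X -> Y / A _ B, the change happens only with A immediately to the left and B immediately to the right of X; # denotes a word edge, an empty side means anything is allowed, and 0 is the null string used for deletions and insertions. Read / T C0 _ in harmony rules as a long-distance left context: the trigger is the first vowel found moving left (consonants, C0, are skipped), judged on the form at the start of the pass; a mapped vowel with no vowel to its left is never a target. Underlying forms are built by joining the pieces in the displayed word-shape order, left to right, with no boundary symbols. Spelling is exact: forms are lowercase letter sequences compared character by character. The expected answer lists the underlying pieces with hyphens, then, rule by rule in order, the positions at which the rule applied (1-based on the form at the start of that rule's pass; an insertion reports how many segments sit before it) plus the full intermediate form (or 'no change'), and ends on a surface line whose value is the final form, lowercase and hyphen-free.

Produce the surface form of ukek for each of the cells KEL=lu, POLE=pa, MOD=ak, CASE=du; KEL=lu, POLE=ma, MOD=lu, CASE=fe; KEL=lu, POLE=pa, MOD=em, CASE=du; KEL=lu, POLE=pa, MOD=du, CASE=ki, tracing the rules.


cell KEL=lu, POLE=pa, MOD=ak, CASE=du:
underlying: nu-ukek-u-a-m
1. e -> o, i -> u / B C0 _: fires at position(s) 5: nuukokuam
2. 0 -> i / C _ C: no change
3. k -> g, s -> z / V _ V: fires at position(s) 4, 6: nuugoguam
surface: nuugoguam

cell KEL=lu, POLE=ma, MOD=lu, CASE=fe:
underlying: ag-ukek-np-o-m
1. e -> o, i -> u / B C0 _: fires at position(s) 5: agukoknpom
2. 0 -> i / C _ C: inserts after position(s) 6, 7: agukokinipom
3. k -> g, s -> z / V _ V: fires at position(s) 4, 6: agugoginipom
surface: agugoginipom

cell KEL=lu, POLE=pa, MOD=em, CASE=du:
underlying: nu-ukek-u-b-m
1. e -> o, i -> u / B C0 _: fires at position(s) 5: nuukokubm
2. 0 -> i / C _ C: inserts after position(s) 8: nuukokubim
3. k -> g, s -> z / V _ V: fires at position(s) 4, 6: nuugogubim
surface: nuugogubim

cell KEL=lu, POLE=pa, MOD=du, CASE=ki:
underlying: pez-ukek-u-nez-m
1. e -> o, i -> u / B C0 _: fires at position(s) 6, 10: pezukokunozm
2. 0 -> i / C _ C: inserts after position(s) 11: pezukokunozim
3. k -> g, s -> z / V _ V: fires at position(s) 5, 7: pezugogunozim
surface: pezugogunozim


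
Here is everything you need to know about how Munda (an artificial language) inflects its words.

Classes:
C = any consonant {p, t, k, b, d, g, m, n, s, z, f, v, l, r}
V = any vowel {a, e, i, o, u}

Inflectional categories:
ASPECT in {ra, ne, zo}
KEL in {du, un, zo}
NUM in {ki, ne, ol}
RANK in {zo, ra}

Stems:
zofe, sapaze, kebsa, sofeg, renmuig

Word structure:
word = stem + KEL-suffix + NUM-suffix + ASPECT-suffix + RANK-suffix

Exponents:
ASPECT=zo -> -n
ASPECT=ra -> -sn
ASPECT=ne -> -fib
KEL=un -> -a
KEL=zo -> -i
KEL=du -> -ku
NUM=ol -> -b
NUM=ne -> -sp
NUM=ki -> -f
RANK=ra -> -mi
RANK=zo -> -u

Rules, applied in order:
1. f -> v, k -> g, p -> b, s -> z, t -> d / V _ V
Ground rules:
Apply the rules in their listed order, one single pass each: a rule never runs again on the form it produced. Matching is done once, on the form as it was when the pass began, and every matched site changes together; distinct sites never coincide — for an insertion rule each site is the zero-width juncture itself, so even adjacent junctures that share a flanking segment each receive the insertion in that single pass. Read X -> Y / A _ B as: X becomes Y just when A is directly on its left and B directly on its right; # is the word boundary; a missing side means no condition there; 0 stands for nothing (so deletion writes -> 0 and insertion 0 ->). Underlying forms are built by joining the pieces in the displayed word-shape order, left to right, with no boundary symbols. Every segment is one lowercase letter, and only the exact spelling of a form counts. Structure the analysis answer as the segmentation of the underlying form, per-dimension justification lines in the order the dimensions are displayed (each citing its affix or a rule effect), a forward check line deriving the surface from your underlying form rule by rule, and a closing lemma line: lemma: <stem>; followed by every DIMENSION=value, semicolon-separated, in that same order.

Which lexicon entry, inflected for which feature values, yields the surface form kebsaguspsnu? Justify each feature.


underlying: kebsa-ku-sp-sn-u
ASPECT=ra - signalled by the affix -sn
KEL=du - signalled by the affix -ku
NUM=ne - signalled by the affix -sp
RANK=zo - signalled by the affix -u
check: kebsakuspsnu -> kebsaguspsnu
lemma: kebsa; ASPECT=ra; KEL=du; NUM=ne; RANK=zo


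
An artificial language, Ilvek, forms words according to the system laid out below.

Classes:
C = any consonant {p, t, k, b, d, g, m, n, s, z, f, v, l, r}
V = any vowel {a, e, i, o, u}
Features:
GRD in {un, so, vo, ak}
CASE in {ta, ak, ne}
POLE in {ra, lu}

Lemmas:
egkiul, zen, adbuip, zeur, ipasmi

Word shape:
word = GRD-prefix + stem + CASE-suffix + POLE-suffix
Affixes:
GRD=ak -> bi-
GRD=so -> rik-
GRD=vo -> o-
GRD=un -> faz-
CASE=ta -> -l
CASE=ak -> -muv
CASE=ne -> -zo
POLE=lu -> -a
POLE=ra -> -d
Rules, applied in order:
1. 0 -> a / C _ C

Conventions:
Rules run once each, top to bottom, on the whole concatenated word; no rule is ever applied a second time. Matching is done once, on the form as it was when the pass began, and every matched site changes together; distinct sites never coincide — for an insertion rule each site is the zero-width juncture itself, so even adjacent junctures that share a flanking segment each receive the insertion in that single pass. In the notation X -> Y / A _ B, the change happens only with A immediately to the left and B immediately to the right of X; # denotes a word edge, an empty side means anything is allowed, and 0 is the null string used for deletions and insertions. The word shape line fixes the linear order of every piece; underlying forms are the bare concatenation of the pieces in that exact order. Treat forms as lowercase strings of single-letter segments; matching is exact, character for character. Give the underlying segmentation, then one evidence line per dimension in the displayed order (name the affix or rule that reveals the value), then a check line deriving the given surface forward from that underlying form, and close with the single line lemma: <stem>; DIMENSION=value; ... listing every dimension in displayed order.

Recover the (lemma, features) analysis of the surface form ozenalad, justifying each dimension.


underlying: o-zen-l-d
GRD=vo - signalled by the affix o-
CASE=ta - signalled by the affix -l
POLE=ra - signalled by the affix -d
check: ozenld -> ozenalad
lemma: zen; GRD=vo; CASE=ta; POLE=ra


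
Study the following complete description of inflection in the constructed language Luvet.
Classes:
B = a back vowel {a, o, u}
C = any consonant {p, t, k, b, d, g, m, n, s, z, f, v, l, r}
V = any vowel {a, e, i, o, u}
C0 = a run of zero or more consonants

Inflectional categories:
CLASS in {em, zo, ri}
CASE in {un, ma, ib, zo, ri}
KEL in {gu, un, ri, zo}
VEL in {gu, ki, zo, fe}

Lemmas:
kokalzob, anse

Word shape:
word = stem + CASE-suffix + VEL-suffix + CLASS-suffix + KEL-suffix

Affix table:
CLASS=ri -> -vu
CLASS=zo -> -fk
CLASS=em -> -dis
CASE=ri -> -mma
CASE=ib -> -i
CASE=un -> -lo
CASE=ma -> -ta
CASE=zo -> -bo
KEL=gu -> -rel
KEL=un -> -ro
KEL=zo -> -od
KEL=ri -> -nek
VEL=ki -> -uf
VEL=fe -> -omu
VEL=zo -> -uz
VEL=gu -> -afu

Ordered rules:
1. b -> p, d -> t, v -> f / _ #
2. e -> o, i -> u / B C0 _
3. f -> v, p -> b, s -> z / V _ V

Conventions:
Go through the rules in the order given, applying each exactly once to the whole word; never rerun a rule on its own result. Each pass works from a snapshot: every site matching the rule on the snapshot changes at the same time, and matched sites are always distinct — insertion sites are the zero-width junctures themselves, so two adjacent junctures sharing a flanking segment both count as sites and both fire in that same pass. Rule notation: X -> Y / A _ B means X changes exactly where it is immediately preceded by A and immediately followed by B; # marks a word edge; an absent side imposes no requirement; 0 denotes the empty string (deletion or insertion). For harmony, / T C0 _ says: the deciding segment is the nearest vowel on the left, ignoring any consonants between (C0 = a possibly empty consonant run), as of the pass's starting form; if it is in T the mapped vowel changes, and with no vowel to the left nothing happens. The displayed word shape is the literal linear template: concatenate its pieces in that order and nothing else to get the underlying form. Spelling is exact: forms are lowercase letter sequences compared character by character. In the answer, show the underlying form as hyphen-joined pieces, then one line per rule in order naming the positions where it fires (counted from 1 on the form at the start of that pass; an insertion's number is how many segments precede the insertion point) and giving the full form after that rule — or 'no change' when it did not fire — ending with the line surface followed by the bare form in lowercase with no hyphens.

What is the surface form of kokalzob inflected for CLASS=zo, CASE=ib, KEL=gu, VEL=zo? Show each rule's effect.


underlying: kokalzob-i-uz-fk-rel
1. b -> p, d -> t, v -> f / _ #: no change
2. e -> o, i -> u / B C0 _: fires at position(s) 9, 15: kokalzobuuzfkrol
3. f -> v, p -> b, s -> z / V _ V: no change
surface: kokalzobuuzfkrol


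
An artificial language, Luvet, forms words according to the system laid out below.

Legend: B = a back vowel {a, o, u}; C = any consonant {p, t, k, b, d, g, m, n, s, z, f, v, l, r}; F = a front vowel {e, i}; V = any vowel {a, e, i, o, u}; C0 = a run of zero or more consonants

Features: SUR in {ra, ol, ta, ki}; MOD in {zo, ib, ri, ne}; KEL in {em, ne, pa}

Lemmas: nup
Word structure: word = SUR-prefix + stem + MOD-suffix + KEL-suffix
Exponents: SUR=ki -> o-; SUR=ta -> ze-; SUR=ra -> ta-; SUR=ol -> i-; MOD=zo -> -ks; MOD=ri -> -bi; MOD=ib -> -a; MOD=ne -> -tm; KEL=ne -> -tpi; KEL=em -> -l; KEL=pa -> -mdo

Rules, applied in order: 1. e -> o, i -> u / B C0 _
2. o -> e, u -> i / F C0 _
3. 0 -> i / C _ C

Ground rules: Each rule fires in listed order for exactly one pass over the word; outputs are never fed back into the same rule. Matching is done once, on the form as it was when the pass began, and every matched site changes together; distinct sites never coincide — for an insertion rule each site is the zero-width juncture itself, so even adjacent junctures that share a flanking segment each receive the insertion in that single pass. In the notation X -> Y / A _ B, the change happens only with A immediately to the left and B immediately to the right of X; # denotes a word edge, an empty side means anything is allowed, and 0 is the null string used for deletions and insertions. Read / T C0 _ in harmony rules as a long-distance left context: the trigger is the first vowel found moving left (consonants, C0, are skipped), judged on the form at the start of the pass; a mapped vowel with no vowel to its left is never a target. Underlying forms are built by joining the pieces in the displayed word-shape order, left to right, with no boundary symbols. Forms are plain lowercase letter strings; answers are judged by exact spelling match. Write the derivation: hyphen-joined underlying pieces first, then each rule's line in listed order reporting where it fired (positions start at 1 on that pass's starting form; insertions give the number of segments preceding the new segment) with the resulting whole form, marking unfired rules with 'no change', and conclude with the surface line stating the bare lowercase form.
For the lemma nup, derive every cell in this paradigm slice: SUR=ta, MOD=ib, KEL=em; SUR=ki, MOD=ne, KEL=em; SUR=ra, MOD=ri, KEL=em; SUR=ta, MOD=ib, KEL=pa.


cell SUR=ta, MOD=ib, KEL=em:
underlying: ze-nup-a-l
1. e -> o, i -> u / B C0 _: no change
2. o -> e, u -> i / F C0 _: fires at position(s) 4: zenipal
3. 0 -> i / C _ C: no change
surface: zenipal

cell SUR=ki, MOD=ne, KEL=em:
underlying: o-nup-tm-l
1. e -> o, i -> u / B C0 _: no change
2. o -> e, u -> i / F C0 _: no change
3. 0 -> i / C _ C: inserts after position(s) 4, 5, 6: onupitimil
surface: onupitimil

cell SUR=ra, MOD=ri, KEL=em:
underlying: ta-nup-bi-l
1. e -> o, i -> u / B C0 _: fires at position(s) 7: tanupbul
2. o -> e, u -> i / F C0 _: no change
3. 0 -> i / C _ C: inserts after position(s) 5: tanupibul
surface: tanupibul

cell SUR=ta, MOD=ib, KEL=pa:
underlying: ze-nup-a-mdo
1. e -> o, i -> u / B C0 _: no change
2. o -> e, u -> i / F C0 _: fires at position(s) 4: zenipamdo
3. 0 -> i / C _ C: inserts after position(s) 7: zenipamido
surface: zenipamido


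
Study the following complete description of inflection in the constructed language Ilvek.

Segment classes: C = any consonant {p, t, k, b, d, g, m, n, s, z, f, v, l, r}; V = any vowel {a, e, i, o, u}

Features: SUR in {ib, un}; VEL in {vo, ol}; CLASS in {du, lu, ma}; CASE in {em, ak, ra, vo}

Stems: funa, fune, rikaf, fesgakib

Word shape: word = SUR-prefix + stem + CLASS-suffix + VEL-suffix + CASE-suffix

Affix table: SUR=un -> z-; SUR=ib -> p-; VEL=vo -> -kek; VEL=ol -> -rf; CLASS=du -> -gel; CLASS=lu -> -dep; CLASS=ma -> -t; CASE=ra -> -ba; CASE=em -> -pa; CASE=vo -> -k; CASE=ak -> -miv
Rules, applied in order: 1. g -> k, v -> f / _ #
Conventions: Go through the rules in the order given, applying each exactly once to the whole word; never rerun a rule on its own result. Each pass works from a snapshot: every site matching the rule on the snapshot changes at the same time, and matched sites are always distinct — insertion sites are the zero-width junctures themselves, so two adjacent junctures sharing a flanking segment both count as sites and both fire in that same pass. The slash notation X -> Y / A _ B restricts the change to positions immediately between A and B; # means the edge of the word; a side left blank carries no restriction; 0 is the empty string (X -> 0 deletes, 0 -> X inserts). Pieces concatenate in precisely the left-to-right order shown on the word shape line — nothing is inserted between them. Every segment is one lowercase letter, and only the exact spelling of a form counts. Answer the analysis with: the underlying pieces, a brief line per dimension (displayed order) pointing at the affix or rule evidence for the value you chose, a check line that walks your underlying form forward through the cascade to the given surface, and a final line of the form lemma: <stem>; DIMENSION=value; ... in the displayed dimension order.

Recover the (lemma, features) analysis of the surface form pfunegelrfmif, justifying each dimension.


underlying: p-fune-gel-rf-miv
SUR=ib - signalled by the affix p-
VEL=ol - signalled by the affix -rf
CLASS=du - signalled by the affix -gel
CASE=ak - signalled by the affix -miv
check: pfunegelrfmiv -> pfunegelrfmif
lemma: fune; SUR=ib; VEL=ol; CLASS=du; CASE=ak


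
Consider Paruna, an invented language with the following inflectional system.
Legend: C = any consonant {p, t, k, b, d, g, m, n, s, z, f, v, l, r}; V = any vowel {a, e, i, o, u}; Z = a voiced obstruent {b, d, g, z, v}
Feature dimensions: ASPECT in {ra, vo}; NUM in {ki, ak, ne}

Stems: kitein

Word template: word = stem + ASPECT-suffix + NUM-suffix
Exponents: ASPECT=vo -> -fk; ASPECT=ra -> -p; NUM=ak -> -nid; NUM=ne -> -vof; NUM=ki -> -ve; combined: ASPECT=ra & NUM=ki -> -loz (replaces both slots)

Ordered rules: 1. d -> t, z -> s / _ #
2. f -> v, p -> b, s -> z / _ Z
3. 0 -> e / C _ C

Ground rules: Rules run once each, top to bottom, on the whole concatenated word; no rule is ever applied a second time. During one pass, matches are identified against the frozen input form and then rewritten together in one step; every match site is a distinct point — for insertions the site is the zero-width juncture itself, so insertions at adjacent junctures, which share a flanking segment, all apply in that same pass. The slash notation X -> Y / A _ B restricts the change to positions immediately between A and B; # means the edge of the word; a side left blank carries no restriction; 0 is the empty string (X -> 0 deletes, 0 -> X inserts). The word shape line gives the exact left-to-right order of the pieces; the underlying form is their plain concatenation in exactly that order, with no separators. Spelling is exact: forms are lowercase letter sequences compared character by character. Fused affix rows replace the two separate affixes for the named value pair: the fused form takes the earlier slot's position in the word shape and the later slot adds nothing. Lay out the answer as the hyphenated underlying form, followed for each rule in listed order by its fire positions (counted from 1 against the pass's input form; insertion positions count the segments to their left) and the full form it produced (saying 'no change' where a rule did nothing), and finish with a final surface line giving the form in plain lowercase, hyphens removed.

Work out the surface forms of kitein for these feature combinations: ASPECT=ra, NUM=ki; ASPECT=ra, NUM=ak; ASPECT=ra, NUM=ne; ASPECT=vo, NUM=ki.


cell ASPECT=ra, NUM=ki:
underlying: kitein-loz
1. d -> t, z -> s / _ #: fires at position(s) 9: kiteinlos
2. f -> v, p -> b, s -> z / _ Z: no change
3. 0 -> e / C _ C: inserts after position(s) 6: kiteinelos
surface: kiteinelos

cell ASPECT=ra, NUM=ak:
underlying: kitein-p-nid
1. d -> t, z -> s / _ #: fires at position(s) 10: kiteinpnit
2. f -> v, p -> b, s -> z / _ Z: no change
3. 0 -> e / C _ C: inserts after position(s) 6, 7: kiteinepenit
surface: kiteinepenit

cell ASPECT=ra, NUM=ne:
underlying: kitein-p-vof
1. d -> t, z -> s / _ #: no change
2. f -> v, p -> b, s -> z / _ Z: fires at position(s) 7: kiteinbvof
3. 0 -> e / C _ C: inserts after position(s) 6, 7: kiteinebevof
surface: kiteinebevof

cell ASPECT=vo, NUM=ki:
underlying: kitein-fk-ve
1. d -> t, z -> s / _ #: no change
2. f -> v, p -> b, s -> z / _ Z: no change
3. 0 -> e / C _ C: inserts after position(s) 6, 7, 8: kiteinefekeve
surface: kiteinefekeve


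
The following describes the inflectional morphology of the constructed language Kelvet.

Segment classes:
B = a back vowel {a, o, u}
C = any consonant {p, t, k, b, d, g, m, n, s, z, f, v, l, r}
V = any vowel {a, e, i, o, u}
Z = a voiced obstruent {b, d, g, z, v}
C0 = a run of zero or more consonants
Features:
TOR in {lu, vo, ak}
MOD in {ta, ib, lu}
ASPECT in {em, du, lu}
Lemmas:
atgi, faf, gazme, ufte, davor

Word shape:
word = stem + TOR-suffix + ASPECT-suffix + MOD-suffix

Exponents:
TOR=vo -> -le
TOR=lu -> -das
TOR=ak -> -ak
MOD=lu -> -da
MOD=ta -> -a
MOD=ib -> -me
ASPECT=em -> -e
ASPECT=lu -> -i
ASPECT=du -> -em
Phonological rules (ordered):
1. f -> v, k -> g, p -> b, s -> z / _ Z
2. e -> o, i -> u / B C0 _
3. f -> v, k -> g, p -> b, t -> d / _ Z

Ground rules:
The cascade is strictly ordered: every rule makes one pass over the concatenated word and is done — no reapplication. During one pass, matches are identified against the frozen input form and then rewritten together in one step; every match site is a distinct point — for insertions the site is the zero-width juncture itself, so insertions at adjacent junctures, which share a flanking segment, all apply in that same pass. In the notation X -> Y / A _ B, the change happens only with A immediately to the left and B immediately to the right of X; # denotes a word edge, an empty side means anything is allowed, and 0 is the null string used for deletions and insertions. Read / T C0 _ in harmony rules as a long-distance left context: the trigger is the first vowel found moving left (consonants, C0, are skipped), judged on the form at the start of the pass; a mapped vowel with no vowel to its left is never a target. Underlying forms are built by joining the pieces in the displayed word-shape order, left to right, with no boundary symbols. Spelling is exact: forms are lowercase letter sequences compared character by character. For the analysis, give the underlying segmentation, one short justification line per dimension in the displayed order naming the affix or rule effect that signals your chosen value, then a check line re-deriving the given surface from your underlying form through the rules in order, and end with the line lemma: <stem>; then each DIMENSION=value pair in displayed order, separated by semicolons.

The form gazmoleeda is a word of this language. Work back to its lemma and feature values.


underlying: gazme-le-e-da
TOR=vo - signalled by the affix -le
MOD=lu - signalled by the affix -da
ASPECT=em - signalled by the affix -e
check: gazmeleeda -> gazmeleeda -> gazmoleeda -> gazmoleeda
lemma: gazme; TOR=vo; MOD=lu; ASPECT=em


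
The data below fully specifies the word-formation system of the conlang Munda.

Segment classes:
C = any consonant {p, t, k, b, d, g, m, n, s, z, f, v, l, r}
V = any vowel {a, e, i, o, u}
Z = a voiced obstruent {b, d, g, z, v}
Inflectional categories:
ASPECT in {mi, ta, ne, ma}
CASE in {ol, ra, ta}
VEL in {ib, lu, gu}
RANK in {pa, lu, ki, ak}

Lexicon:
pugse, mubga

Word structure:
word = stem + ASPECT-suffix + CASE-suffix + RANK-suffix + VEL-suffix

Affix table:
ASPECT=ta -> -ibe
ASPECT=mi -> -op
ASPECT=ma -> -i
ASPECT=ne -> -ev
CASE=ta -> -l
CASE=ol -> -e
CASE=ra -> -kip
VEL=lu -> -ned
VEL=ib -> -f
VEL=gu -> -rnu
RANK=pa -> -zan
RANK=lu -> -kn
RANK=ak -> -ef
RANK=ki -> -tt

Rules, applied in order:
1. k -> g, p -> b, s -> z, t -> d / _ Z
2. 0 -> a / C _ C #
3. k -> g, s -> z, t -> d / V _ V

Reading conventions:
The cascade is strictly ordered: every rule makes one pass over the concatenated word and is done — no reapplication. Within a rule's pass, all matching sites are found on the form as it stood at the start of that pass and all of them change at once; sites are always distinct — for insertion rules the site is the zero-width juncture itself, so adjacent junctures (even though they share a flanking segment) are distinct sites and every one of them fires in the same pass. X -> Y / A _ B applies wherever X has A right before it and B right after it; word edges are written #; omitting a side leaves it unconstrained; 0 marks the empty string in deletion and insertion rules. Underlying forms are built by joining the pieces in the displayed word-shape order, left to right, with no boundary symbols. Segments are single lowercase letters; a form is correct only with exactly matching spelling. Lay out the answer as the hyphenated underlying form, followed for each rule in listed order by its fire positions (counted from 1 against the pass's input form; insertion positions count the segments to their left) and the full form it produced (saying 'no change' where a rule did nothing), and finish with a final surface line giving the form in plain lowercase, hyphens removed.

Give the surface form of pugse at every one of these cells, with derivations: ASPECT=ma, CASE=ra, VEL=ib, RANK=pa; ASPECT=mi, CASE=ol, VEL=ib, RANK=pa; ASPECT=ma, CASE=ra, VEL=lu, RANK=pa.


cell ASPECT=ma, CASE=ra, VEL=ib, RANK=pa:
underlying: pugse-i-kip-zan-f
1. k -> g, p -> b, s -> z, t -> d / _ Z: fires at position(s) 9: pugseikibzanf
2. 0 -> a / C _ C #: inserts after position(s) 12: pugseikibzanaf
3. k -> g, s -> z, t -> d / V _ V: fires at position(s) 7: pugseigibzanaf
surface: pugseigibzanaf

cell ASPECT=mi, CASE=ol, VEL=ib, RANK=pa:
underlying: pugse-op-e-zan-f
1. k -> g, p -> b, s -> z, t -> d / _ Z: no change
2. 0 -> a / C _ C #: inserts after position(s) 11: pugseopezanaf
3. k -> g, s -> z, t -> d / V _ V: no change
surface: pugseopezanaf

cell ASPECT=ma, CASE=ra, VEL=lu, RANK=pa:
underlying: pugse-i-kip-zan-ned
1. k -> g, p -> b, s -> z, t -> d / _ Z: fires at position(s) 9: pugseikibzanned
2. 0 -> a / C _ C #: no change
3. k -> g, s -> z, t -> d / V _ V: fires at position(s) 7: pugseigibzanned
surface: pugseigibzanned
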